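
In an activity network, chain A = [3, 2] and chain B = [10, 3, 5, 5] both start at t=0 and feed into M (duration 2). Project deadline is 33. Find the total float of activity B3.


Forward pass: ES(B3) = sum of predecessors on chain B = 13
EF = ES + duration = 13 + 5 = 18
Backward pass: LF(M) = deadline = 33; LS(M) = 33 - 2 = 31
LF(B3) = LS(M) - sum(successors on chain B) = 31 - 5 = 26
LS = LF - duration = 26 - 5 = 21
Total float = LS - ES = 21 - 13 = 8

8


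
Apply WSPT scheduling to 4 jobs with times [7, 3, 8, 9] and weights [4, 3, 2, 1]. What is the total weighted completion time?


Compute p/w ratios and sort ascending (WSPT): [(3, 3), (7, 4), (8, 2), (9, 1)]
Compute weighted completion times:
  Job (p=3,w=3): C=3, w*C=3*3=9
  Job (p=7,w=4): C=10, w*C=4*10=40
  Job (p=8,w=2): C=18, w*C=2*18=36
  Job (p=9,w=1): C=27, w*C=1*27=27
Total weighted completion time = 112

112


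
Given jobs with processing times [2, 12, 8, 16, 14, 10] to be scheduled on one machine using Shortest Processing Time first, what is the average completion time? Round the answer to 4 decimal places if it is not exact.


Sort jobs by processing time (SPT order): [2, 8, 10, 12, 14, 16]
Compute completion times sequentially:
  Job 1: processing = 2, completes at 2
  Job 2: processing = 8, completes at 10
  Job 3: processing = 10, completes at 20
  Job 4: processing = 12, completes at 32
  Job 5: processing = 14, completes at 46
  Job 6: processing = 16, completes at 62
Sum of completion times = 172
Average completion time = 172/6 = 28.6667

28.6667


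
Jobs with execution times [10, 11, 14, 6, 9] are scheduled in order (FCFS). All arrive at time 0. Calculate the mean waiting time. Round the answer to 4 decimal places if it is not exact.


FCFS order (as given): [10, 11, 14, 6, 9]
Waiting times:
  Job 1: wait = 0
  Job 2: wait = 10
  Job 3: wait = 21
  Job 4: wait = 35
  Job 5: wait = 41
Sum of waiting times = 107
Average waiting time = 107/5 = 21.4

21.4


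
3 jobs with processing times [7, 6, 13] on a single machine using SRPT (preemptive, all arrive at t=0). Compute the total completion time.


Since all jobs arrive at t=0, SRPT equals SPT ordering.
SPT order: [6, 7, 13]
Completion times:
  Job 1: p=6, C=6
  Job 2: p=7, C=13
  Job 3: p=13, C=26
Total completion time = 6 + 13 + 26 = 45

45


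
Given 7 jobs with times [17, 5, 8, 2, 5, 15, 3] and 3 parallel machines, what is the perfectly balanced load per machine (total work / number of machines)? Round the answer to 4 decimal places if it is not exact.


Total processing time = 17 + 5 + 8 + 2 + 5 + 15 + 3 = 55
Number of machines = 3
Ideal balanced load = 55 / 3 = 18.3333

18.3333


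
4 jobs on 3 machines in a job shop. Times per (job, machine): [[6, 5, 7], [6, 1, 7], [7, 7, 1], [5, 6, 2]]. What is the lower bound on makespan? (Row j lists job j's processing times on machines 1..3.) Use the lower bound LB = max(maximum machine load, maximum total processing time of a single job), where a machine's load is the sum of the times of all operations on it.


Machine loads:
  Machine 1: 6 + 6 + 7 + 5 = 24
  Machine 2: 5 + 1 + 7 + 6 = 19
  Machine 3: 7 + 7 + 1 + 2 = 17
Max machine load = 24
Job totals:
  Job 1: 18
  Job 2: 14
  Job 3: 15
  Job 4: 13
Max job total = 18
Lower bound = max(24, 18) = 24

24


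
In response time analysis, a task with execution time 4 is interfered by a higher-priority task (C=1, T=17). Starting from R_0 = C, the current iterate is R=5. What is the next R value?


R_next = C + ceil(R_prev / T_hp) * C_hp
ceil(5 / 17) = ceil(0.2941) = 1
Interference = 1 * 1 = 1
R_next = 4 + 1 = 5
R_next = R_prev, so the iteration has converged (response time = 5).

5


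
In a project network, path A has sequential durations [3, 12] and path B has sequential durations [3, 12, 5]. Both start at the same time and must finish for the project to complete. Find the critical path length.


Path A total = 3 + 12 = 15
Path B total = 3 + 12 + 5 = 20
Critical path = longest path = max(15, 20) = 20

20


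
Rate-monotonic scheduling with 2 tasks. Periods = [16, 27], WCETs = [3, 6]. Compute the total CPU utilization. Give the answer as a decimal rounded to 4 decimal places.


Compute individual utilizations (exact fractions):
  Task 1: C/T = 3/16 (approx. 0.1875)
  Task 2: C/T = 6/27 = 2/9 (approx. 0.2222)
Total utilization U = 3/16 + 2/9 = 59/144
Rounded to 4 decimal places: U = 0.4097
RM (Liu & Layland) bound for 2 tasks = 0.828427; compare with U = 59/144 (approx. 0.409722)
U <= bound, so schedulable by RM sufficient condition.

0.4097


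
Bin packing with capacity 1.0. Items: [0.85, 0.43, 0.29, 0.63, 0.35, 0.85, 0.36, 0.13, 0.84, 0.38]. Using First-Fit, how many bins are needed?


Place items sequentially using First-Fit:
  Item 0.85 -> new Bin 1
  Item 0.43 -> new Bin 2
  Item 0.29 -> Bin 2 (now 0.72)
  Item 0.63 -> new Bin 3
  Item 0.35 -> Bin 3 (now 0.98)
  Item 0.85 -> new Bin 4
  Item 0.36 -> new Bin 5
  Item 0.13 -> Bin 1 (now 0.98)
  Item 0.84 -> new Bin 6
  Item 0.38 -> Bin 5 (now 0.74)
Total bins used = 6

6


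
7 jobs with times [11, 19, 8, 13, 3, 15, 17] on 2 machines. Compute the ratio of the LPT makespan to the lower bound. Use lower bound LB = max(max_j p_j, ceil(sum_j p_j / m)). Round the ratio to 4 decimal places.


LPT order: [19, 17, 15, 13, 11, 8, 3]
Machine loads after assignment: [43, 43]
LPT makespan = 43
Lower bound = max(max_job, ceil(total/2)) = max(19, 43) = 43
Ratio = 43 / 43 = 1.0

1.0


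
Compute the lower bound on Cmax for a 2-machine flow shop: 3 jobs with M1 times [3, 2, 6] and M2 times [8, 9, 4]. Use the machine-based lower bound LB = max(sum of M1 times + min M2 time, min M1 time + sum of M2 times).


LB1 = sum(M1 times) + min(M2 times) = 11 + 4 = 15
LB2 = min(M1 times) + sum(M2 times) = 2 + 21 = 23
Lower bound = max(LB1, LB2) = max(15, 23) = 23

23


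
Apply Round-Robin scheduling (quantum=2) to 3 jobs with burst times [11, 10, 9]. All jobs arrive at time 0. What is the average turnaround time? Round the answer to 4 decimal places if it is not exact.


Time quantum = 2
Execution trace:
  J1 runs 2 units, time = 2
  J2 runs 2 units, time = 4
  J3 runs 2 units, time = 6
  J1 runs 2 units, time = 8
  J2 runs 2 units, time = 10
  J3 runs 2 units, time = 12
  J1 runs 2 units, time = 14
  J2 runs 2 units, time = 16
  J3 runs 2 units, time = 18
  J1 runs 2 units, time = 20
  J2 runs 2 units, time = 22
  J3 runs 2 units, time = 24
  J1 runs 2 units, time = 26
  J2 runs 2 units, time = 28
  J3 runs 1 units, time = 29
  J1 runs 1 units, time = 30
Finish times: [30, 28, 29]
Average turnaround = 87/3 = 29.0

29.0


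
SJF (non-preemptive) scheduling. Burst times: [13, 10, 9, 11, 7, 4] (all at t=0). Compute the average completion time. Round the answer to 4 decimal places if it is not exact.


SJF order (ascending): [4, 7, 9, 10, 11, 13]
Completion times:
  Job 1: burst=4, C=4
  Job 2: burst=7, C=11
  Job 3: burst=9, C=20
  Job 4: burst=10, C=30
  Job 5: burst=11, C=41
  Job 6: burst=13, C=54
Average completion = 160/6 = 26.6667

26.6667


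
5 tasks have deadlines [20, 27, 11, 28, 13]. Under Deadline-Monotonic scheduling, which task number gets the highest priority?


Sort tasks by relative deadline (ascending):
  Task 3: deadline = 11
  Task 5: deadline = 13
  Task 1: deadline = 20
  Task 2: deadline = 27
  Task 4: deadline = 28
Priority order (highest first): [3, 5, 1, 2, 4]
Highest priority task = 3

3


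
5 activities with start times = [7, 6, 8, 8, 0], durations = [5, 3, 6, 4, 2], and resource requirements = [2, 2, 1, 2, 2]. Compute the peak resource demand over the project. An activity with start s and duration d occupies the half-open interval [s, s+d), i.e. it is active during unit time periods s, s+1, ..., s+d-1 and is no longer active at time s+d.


Each activity i is active on [start_i, start_i + duration_i).
Compute total resource usage per time slot:
  t=0: active resources = [2], total = 2
  t=1: active resources = [2], total = 2
  t=2: active resources = [], total = 0
  t=3: active resources = [], total = 0
  t=4: active resources = [], total = 0
  t=5: active resources = [], total = 0
  t=6: active resources = [2], total = 2
  t=7: active resources = [2, 2], total = 4
  t=8: active resources = [2, 2, 1, 2], total = 7
  t=9: active resources = [2, 1, 2], total = 5
  t=10: active resources = [2, 1, 2], total = 5
  t=11: active resources = [2, 1, 2], total = 5
  t=12: active resources = [1], total = 1
  t=13: active resources = [1], total = 1
Peak resource demand = 7

7


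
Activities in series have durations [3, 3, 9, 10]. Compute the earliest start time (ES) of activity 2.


Activity 2 starts after activities 1 through 1 complete.
Predecessor durations: [3]
ES = 3 = 3

3


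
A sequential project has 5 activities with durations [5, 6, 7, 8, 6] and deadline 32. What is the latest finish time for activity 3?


LF(activity 3) = deadline - sum of successor durations
Successors: activities 4 through 5 with durations [8, 6]
Sum of successor durations = 14
LF = 32 - 14 = 18

18


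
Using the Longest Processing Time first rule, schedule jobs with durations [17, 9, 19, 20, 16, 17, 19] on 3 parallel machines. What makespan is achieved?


Sort jobs in decreasing order (LPT): [20, 19, 19, 17, 17, 16, 9]
Assign each job to the least loaded machine:
  Machine 1: jobs [20, 16, 9], load = 45
  Machine 2: jobs [19, 17], load = 36
  Machine 3: jobs [19, 17], load = 36
Makespan = max load = 45

45


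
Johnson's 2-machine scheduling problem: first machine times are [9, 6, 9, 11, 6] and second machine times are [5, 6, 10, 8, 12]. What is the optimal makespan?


Apply Johnson's rule:
  Group 1 (a <= b): [(2, 6, 6), (5, 6, 12), (3, 9, 10)]
  Group 2 (a > b): [(4, 11, 8), (1, 9, 5)]
Optimal job order: [2, 5, 3, 4, 1]
Schedule:
  Job 2: M1 done at 6, M2 done at 12
  Job 5: M1 done at 12, M2 done at 24
  Job 3: M1 done at 21, M2 done at 34
  Job 4: M1 done at 32, M2 done at 42
  Job 1: M1 done at 41, M2 done at 47
Makespan = 47

47


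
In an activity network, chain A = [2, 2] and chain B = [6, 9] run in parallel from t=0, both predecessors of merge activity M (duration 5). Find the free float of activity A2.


ES(A2) = sum of predecessors on chain A = 2
EF(A2) = ES + duration = 2 + 2 = 4
Successor of A2 is M. ES(M) = max(sum(A), sum(B)) = max(4, 15) = 15
Free float = ES(successor) - EF(current) = 15 - 4 = 11

11


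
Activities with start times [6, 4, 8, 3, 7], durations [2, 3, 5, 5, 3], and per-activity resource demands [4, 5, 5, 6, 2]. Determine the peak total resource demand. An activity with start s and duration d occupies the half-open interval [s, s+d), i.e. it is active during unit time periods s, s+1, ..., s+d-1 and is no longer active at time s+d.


Each activity i is active on [start_i, start_i + duration_i).
Compute total resource usage per time slot:
  t=0: active resources = [], total = 0
  t=1: active resources = [], total = 0
  t=2: active resources = [], total = 0
  t=3: active resources = [6], total = 6
  t=4: active resources = [5, 6], total = 11
  t=5: active resources = [5, 6], total = 11
  t=6: active resources = [4, 5, 6], total = 15
  t=7: active resources = [4, 6, 2], total = 12
  t=8: active resources = [5, 2], total = 7
  t=9: active resources = [5, 2], total = 7
  t=10: active resources = [5], total = 5
  t=11: active resources = [5], total = 5
  t=12: active resources = [5], total = 5
Peak resource demand = 15

15


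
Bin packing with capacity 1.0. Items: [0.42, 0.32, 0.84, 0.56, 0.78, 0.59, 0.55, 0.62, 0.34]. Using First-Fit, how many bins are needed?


Place items sequentially using First-Fit:
  Item 0.42 -> new Bin 1
  Item 0.32 -> Bin 1 (now 0.74)
  Item 0.84 -> new Bin 2
  Item 0.56 -> new Bin 3
  Item 0.78 -> new Bin 4
  Item 0.59 -> new Bin 5
  Item 0.55 -> new Bin 6
  Item 0.62 -> new Bin 7
  Item 0.34 -> Bin 3 (now 0.9)
Total bins used = 7

7


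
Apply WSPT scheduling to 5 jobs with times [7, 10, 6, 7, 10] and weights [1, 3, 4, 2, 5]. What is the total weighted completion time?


Compute p/w ratios and sort ascending (WSPT): [(6, 4), (10, 5), (10, 3), (7, 2), (7, 1)]
Compute weighted completion times:
  Job (p=6,w=4): C=6, w*C=4*6=24
  Job (p=10,w=5): C=16, w*C=5*16=80
  Job (p=10,w=3): C=26, w*C=3*26=78
  Job (p=7,w=2): C=33, w*C=2*33=66
  Job (p=7,w=1): C=40, w*C=1*40=40
Total weighted completion time = 288

288


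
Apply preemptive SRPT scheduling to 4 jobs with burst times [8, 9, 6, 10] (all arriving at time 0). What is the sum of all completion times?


Since all jobs arrive at t=0, SRPT equals SPT ordering.
SPT order: [6, 8, 9, 10]
Completion times:
  Job 1: p=6, C=6
  Job 2: p=8, C=14
  Job 3: p=9, C=23
  Job 4: p=10, C=33
Total completion time = 6 + 14 + 23 + 33 = 76

76


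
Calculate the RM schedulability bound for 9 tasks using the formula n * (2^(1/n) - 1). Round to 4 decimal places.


Compute 2^(1/9) = 1.0800597389
Subtract 1: 1.0800597389 - 1 = 0.0800597389
Multiply by n: 9 * 0.0800597389 = 0.7205376501
Round to 4 dp: 0.7205

0.7205


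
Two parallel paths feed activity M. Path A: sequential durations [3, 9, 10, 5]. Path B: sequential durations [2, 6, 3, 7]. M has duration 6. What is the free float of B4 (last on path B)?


ES(B4) = sum of predecessors on chain B = 11
EF(B4) = ES + duration = 11 + 7 = 18
Successor of B4 is M. ES(M) = max(sum(A), sum(B)) = max(27, 18) = 27
Free float = ES(successor) - EF(current) = 27 - 18 = 9

9


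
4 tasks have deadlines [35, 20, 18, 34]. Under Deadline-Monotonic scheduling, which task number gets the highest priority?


Sort tasks by relative deadline (ascending):
  Task 3: deadline = 18
  Task 2: deadline = 20
  Task 4: deadline = 34
  Task 1: deadline = 35
Priority order (highest first): [3, 2, 4, 1]
Highest priority task = 3

3


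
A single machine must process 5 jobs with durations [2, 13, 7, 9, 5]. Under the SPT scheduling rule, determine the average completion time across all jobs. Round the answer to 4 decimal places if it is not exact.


Sort jobs by processing time (SPT order): [2, 5, 7, 9, 13]
Compute completion times sequentially:
  Job 1: processing = 2, completes at 2
  Job 2: processing = 5, completes at 7
  Job 3: processing = 7, completes at 14
  Job 4: processing = 9, completes at 23
  Job 5: processing = 13, completes at 36
Sum of completion times = 82
Average completion time = 82/5 = 16.4

16.4


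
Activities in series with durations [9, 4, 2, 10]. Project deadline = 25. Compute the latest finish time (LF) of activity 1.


LF(activity 1) = deadline - sum of successor durations
Successors: activities 2 through 4 with durations [4, 2, 10]
Sum of successor durations = 16
LF = 25 - 16 = 9

9


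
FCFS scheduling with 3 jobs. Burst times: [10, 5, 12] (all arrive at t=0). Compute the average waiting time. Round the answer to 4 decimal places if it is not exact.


FCFS order (as given): [10, 5, 12]
Waiting times:
  Job 1: wait = 0
  Job 2: wait = 10
  Job 3: wait = 15
Sum of waiting times = 25
Average waiting time = 25/3 = 8.3333

8.3333


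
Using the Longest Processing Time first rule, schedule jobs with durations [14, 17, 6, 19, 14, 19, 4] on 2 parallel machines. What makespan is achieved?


Sort jobs in decreasing order (LPT): [19, 19, 17, 14, 14, 6, 4]
Assign each job to the least loaded machine:
  Machine 1: jobs [19, 17, 6, 4], load = 46
  Machine 2: jobs [19, 14, 14], load = 47
Makespan = max load = 47

47


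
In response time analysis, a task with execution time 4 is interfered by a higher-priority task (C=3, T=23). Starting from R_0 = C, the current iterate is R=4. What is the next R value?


R_next = C + ceil(R_prev / T_hp) * C_hp
ceil(4 / 23) = ceil(0.1739) = 1
Interference = 1 * 3 = 3
R_next = 4 + 3 = 7

7


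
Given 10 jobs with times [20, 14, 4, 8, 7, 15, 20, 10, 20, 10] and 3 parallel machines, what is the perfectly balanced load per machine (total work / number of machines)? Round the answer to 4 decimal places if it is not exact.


Total processing time = 20 + 14 + 4 + 8 + 7 + 15 + 20 + 10 + 20 + 10 = 128
Number of machines = 3
Ideal balanced load = 128 / 3 = 42.6667

42.6667


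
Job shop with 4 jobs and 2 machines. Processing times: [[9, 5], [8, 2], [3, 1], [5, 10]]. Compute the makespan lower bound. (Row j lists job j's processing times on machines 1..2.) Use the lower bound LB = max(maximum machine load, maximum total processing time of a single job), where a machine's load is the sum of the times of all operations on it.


Machine loads:
  Machine 1: 9 + 8 + 3 + 5 = 25
  Machine 2: 5 + 2 + 1 + 10 = 18
Max machine load = 25
Job totals:
  Job 1: 14
  Job 2: 10
  Job 3: 4
  Job 4: 15
Max job total = 15
Lower bound = max(25, 15) = 25

25


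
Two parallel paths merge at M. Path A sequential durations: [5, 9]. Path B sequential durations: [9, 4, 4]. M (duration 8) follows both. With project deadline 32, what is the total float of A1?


Forward pass: ES(A1) = sum of predecessors on chain A = 0
EF = ES + duration = 0 + 5 = 5
Backward pass: LF(M) = deadline = 32; LS(M) = 32 - 8 = 24
LF(A1) = LS(M) - sum(successors on chain A) = 24 - 9 = 15
LS = LF - duration = 15 - 5 = 10
Total float = LS - ES = 10 - 0 = 10

10


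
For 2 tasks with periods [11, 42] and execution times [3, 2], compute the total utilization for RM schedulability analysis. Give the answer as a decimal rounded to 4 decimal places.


Compute individual utilizations (exact fractions):
  Task 1: C/T = 3/11 (approx. 0.2727)
  Task 2: C/T = 2/42 = 1/21 (approx. 0.0476)
Total utilization U = 3/11 + 1/21 = 74/231
Rounded to 4 decimal places: U = 0.3203
RM (Liu & Layland) bound for 2 tasks = 0.828427; compare with U = 74/231 (approx. 0.320346)
U <= bound, so schedulable by RM sufficient condition.

0.3203


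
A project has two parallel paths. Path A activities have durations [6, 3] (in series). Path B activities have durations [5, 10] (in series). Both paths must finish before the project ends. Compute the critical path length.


Path A total = 6 + 3 = 9
Path B total = 5 + 10 = 15
Critical path = longest path = max(9, 15) = 15

15


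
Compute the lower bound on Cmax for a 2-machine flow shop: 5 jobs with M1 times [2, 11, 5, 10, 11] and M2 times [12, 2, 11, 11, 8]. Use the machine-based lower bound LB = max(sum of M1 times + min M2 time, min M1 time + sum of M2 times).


LB1 = sum(M1 times) + min(M2 times) = 39 + 2 = 41
LB2 = min(M1 times) + sum(M2 times) = 2 + 44 = 46
Lower bound = max(LB1, LB2) = max(41, 46) = 46

46


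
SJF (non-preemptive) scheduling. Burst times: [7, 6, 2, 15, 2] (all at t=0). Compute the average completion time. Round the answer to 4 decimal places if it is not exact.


SJF order (ascending): [2, 2, 6, 7, 15]
Completion times:
  Job 1: burst=2, C=2
  Job 2: burst=2, C=4
  Job 3: burst=6, C=10
  Job 4: burst=7, C=17
  Job 5: burst=15, C=32
Average completion = 65/5 = 13.0

13.0


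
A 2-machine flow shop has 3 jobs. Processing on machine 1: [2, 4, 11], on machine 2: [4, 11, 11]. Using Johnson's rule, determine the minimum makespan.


Apply Johnson's rule:
  Group 1 (a <= b): [(1, 2, 4), (2, 4, 11), (3, 11, 11)]
  Group 2 (a > b): []
Optimal job order: [1, 2, 3]
Schedule:
  Job 1: M1 done at 2, M2 done at 6
  Job 2: M1 done at 6, M2 done at 17
  Job 3: M1 done at 17, M2 done at 28
Makespan = 28

28


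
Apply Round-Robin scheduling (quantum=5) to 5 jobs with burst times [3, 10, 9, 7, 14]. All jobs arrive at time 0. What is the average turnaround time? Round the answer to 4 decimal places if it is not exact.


Time quantum = 5
Execution trace:
  J1 runs 3 units, time = 3
  J2 runs 5 units, time = 8
  J3 runs 5 units, time = 13
  J4 runs 5 units, time = 18
  J5 runs 5 units, time = 23
  J2 runs 5 units, time = 28
  J3 runs 4 units, time = 32
  J4 runs 2 units, time = 34
  J5 runs 5 units, time = 39
  J5 runs 4 units, time = 43
Finish times: [3, 28, 32, 34, 43]
Average turnaround = 140/5 = 28.0

28.0


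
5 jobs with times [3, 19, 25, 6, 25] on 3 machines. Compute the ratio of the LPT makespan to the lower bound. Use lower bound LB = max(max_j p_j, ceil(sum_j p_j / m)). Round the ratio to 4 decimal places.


LPT order: [25, 25, 19, 6, 3]
Machine loads after assignment: [28, 25, 25]
LPT makespan = 28
Lower bound = max(max_job, ceil(total/3)) = max(25, 26) = 26
Ratio = 28 / 26 = 1.0769

1.0769


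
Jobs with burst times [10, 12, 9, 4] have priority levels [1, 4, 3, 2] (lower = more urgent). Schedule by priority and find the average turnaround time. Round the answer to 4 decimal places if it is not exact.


Sort by priority (ascending = highest first):
Order: [(1, 10), (2, 4), (3, 9), (4, 12)]
Completion times:
  Priority 1, burst=10, C=10
  Priority 2, burst=4, C=14
  Priority 3, burst=9, C=23
  Priority 4, burst=12, C=35
Average turnaround = 82/4 = 20.5

20.5


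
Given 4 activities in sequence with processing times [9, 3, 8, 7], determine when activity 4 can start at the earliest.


Activity 4 starts after activities 1 through 3 complete.
Predecessor durations: [9, 3, 8]
ES = 9 + 3 + 8 = 20

20


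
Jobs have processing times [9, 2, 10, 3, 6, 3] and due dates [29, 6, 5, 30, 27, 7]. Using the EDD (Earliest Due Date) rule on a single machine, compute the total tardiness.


Sort by due date (EDD order): [(10, 5), (2, 6), (3, 7), (6, 27), (9, 29), (3, 30)]
Compute completion times and tardiness:
  Job 1: p=10, d=5, C=10, tardiness=max(0,10-5)=5
  Job 2: p=2, d=6, C=12, tardiness=max(0,12-6)=6
  Job 3: p=3, d=7, C=15, tardiness=max(0,15-7)=8
  Job 4: p=6, d=27, C=21, tardiness=max(0,21-27)=0
  Job 5: p=9, d=29, C=30, tardiness=max(0,30-29)=1
  Job 6: p=3, d=30, C=33, tardiness=max(0,33-30)=3
Total tardiness = 23

23


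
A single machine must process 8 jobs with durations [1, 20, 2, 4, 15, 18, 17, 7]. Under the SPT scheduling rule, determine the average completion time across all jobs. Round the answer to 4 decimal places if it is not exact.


Sort jobs by processing time (SPT order): [1, 2, 4, 7, 15, 17, 18, 20]
Compute completion times sequentially:
  Job 1: processing = 1, completes at 1
  Job 2: processing = 2, completes at 3
  Job 3: processing = 4, completes at 7
  Job 4: processing = 7, completes at 14
  Job 5: processing = 15, completes at 29
  Job 6: processing = 17, completes at 46
  Job 7: processing = 18, completes at 64
  Job 8: processing = 20, completes at 84
Sum of completion times = 248
Average completion time = 248/8 = 31.0

31.0


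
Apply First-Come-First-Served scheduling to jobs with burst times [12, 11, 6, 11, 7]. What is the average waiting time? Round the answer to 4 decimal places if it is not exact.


FCFS order (as given): [12, 11, 6, 11, 7]
Waiting times:
  Job 1: wait = 0
  Job 2: wait = 12
  Job 3: wait = 23
  Job 4: wait = 29
  Job 5: wait = 40
Sum of waiting times = 104
Average waiting time = 104/5 = 20.8

20.8


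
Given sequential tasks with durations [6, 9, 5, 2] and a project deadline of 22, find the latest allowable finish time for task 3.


LF(activity 3) = deadline - sum of successor durations
Successors: activities 4 through 4 with durations [2]
Sum of successor durations = 2
LF = 22 - 2 = 20

20


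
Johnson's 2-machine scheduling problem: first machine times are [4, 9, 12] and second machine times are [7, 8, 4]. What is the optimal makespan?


Apply Johnson's rule:
  Group 1 (a <= b): [(1, 4, 7)]
  Group 2 (a > b): [(2, 9, 8), (3, 12, 4)]
Optimal job order: [1, 2, 3]
Schedule:
  Job 1: M1 done at 4, M2 done at 11
  Job 2: M1 done at 13, M2 done at 21
  Job 3: M1 done at 25, M2 done at 29
Makespan = 29

29


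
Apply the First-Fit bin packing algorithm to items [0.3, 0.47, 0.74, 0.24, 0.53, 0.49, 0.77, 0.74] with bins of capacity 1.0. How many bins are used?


Place items sequentially using First-Fit:
  Item 0.3 -> new Bin 1
  Item 0.47 -> Bin 1 (now 0.77)
  Item 0.74 -> new Bin 2
  Item 0.24 -> Bin 2 (now 0.98)
  Item 0.53 -> new Bin 3
  Item 0.49 -> new Bin 4
  Item 0.77 -> new Bin 5
  Item 0.74 -> new Bin 6
Total bins used = 6

6


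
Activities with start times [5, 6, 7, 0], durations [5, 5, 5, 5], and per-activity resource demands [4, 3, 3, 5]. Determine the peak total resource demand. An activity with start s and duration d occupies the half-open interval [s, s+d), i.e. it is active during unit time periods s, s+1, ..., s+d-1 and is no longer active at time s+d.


Each activity i is active on [start_i, start_i + duration_i).
Compute total resource usage per time slot:
  t=0: active resources = [5], total = 5
  t=1: active resources = [5], total = 5
  t=2: active resources = [5], total = 5
  t=3: active resources = [5], total = 5
  t=4: active resources = [5], total = 5
  t=5: active resources = [4], total = 4
  t=6: active resources = [4, 3], total = 7
  t=7: active resources = [4, 3, 3], total = 10
  t=8: active resources = [4, 3, 3], total = 10
  t=9: active resources = [4, 3, 3], total = 10
  t=10: active resources = [3, 3], total = 6
  t=11: active resources = [3], total = 3
Peak resource demand = 10

10


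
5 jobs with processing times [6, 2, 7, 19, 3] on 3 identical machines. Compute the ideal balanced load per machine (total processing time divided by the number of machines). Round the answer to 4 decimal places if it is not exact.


Total processing time = 6 + 2 + 7 + 19 + 3 = 37
Number of machines = 3
Ideal balanced load = 37 / 3 = 12.3333

12.3333


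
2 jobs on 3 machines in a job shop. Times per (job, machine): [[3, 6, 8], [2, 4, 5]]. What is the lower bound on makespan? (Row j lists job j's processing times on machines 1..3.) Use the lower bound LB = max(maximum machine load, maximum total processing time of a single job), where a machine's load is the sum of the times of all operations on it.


Machine loads:
  Machine 1: 3 + 2 = 5
  Machine 2: 6 + 4 = 10
  Machine 3: 8 + 5 = 13
Max machine load = 13
Job totals:
  Job 1: 17
  Job 2: 11
Max job total = 17
Lower bound = max(13, 17) = 17

17


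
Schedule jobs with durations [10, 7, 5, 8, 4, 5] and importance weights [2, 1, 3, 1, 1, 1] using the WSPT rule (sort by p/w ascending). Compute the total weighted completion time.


Compute p/w ratios and sort ascending (WSPT): [(5, 3), (4, 1), (10, 2), (5, 1), (7, 1), (8, 1)]
Compute weighted completion times:
  Job (p=5,w=3): C=5, w*C=3*5=15
  Job (p=4,w=1): C=9, w*C=1*9=9
  Job (p=10,w=2): C=19, w*C=2*19=38
  Job (p=5,w=1): C=24, w*C=1*24=24
  Job (p=7,w=1): C=31, w*C=1*31=31
  Job (p=8,w=1): C=39, w*C=1*39=39
Total weighted completion time = 156

156


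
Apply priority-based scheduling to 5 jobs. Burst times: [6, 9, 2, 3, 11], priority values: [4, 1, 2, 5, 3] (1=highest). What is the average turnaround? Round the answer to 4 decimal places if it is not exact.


Sort by priority (ascending = highest first):
Order: [(1, 9), (2, 2), (3, 11), (4, 6), (5, 3)]
Completion times:
  Priority 1, burst=9, C=9
  Priority 2, burst=2, C=11
  Priority 3, burst=11, C=22
  Priority 4, burst=6, C=28
  Priority 5, burst=3, C=31
Average turnaround = 101/5 = 20.2

20.2


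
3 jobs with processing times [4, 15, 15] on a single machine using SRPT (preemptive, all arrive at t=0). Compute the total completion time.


Since all jobs arrive at t=0, SRPT equals SPT ordering.
SPT order: [4, 15, 15]
Completion times:
  Job 1: p=4, C=4
  Job 2: p=15, C=19
  Job 3: p=15, C=34
Total completion time = 4 + 19 + 34 = 57

57


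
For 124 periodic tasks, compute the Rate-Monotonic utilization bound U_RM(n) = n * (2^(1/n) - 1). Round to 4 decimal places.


Compute 2^(1/124) = 1.0056055492
Subtract 1: 1.0056055492 - 1 = 0.0056055492
Multiply by n: 124 * 0.0056055492 = 0.6950881008
Round to 4 dp: 0.6951

0.6951


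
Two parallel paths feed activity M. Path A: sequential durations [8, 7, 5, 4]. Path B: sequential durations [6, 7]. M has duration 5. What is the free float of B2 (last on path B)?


ES(B2) = sum of predecessors on chain B = 6
EF(B2) = ES + duration = 6 + 7 = 13
Successor of B2 is M. ES(M) = max(sum(A), sum(B)) = max(24, 13) = 24
Free float = ES(successor) - EF(current) = 24 - 13 = 11

11


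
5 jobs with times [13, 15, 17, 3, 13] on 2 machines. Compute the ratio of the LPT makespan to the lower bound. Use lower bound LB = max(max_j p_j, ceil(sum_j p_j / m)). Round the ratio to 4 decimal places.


LPT order: [17, 15, 13, 13, 3]
Machine loads after assignment: [30, 31]
LPT makespan = 31
Lower bound = max(max_job, ceil(total/2)) = max(17, 31) = 31
Ratio = 31 / 31 = 1.0

1.0


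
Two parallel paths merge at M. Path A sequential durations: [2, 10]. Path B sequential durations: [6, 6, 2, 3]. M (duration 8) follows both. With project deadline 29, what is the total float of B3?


Forward pass: ES(B3) = sum of predecessors on chain B = 12
EF = ES + duration = 12 + 2 = 14
Backward pass: LF(M) = deadline = 29; LS(M) = 29 - 8 = 21
LF(B3) = LS(M) - sum(successors on chain B) = 21 - 3 = 18
LS = LF - duration = 18 - 2 = 16
Total float = LS - ES = 16 - 12 = 4

4


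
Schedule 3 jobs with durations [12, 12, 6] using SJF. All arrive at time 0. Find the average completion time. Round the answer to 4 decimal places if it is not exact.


SJF order (ascending): [6, 12, 12]
Completion times:
  Job 1: burst=6, C=6
  Job 2: burst=12, C=18
  Job 3: burst=12, C=30
Average completion = 54/3 = 18.0

18.0


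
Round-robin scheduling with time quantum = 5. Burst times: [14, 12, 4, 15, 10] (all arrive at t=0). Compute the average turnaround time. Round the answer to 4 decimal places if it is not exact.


Time quantum = 5
Execution trace:
  J1 runs 5 units, time = 5
  J2 runs 5 units, time = 10
  J3 runs 4 units, time = 14
  J4 runs 5 units, time = 19
  J5 runs 5 units, time = 24
  J1 runs 5 units, time = 29
  J2 runs 5 units, time = 34
  J4 runs 5 units, time = 39
  J5 runs 5 units, time = 44
  J1 runs 4 units, time = 48
  J2 runs 2 units, time = 50
  J4 runs 5 units, time = 55
Finish times: [48, 50, 14, 55, 44]
Average turnaround = 211/5 = 42.2

42.2


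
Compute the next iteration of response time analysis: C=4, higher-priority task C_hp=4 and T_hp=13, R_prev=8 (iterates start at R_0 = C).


R_next = C + ceil(R_prev / T_hp) * C_hp
ceil(8 / 13) = ceil(0.6154) = 1
Interference = 1 * 4 = 4
R_next = 4 + 4 = 8
R_next = R_prev, so the iteration has converged (response time = 8).

8


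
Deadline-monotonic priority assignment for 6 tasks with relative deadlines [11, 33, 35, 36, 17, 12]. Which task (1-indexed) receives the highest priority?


Sort tasks by relative deadline (ascending):
  Task 1: deadline = 11
  Task 6: deadline = 12
  Task 5: deadline = 17
  Task 2: deadline = 33
  Task 3: deadline = 35
  Task 4: deadline = 36
Priority order (highest first): [1, 6, 5, 2, 3, 4]
Highest priority task = 1

1


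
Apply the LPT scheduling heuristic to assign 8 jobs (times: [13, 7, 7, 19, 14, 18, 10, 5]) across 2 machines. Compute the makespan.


Sort jobs in decreasing order (LPT): [19, 18, 14, 13, 10, 7, 7, 5]
Assign each job to the least loaded machine:
  Machine 1: jobs [19, 13, 10, 5], load = 47
  Machine 2: jobs [18, 14, 7, 7], load = 46
Makespan = max load = 47

47


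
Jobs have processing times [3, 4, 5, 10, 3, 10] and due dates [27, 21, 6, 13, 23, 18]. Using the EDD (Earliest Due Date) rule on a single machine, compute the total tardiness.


Sort by due date (EDD order): [(5, 6), (10, 13), (10, 18), (4, 21), (3, 23), (3, 27)]
Compute completion times and tardiness:
  Job 1: p=5, d=6, C=5, tardiness=max(0,5-6)=0
  Job 2: p=10, d=13, C=15, tardiness=max(0,15-13)=2
  Job 3: p=10, d=18, C=25, tardiness=max(0,25-18)=7
  Job 4: p=4, d=21, C=29, tardiness=max(0,29-21)=8
  Job 5: p=3, d=23, C=32, tardiness=max(0,32-23)=9
  Job 6: p=3, d=27, C=35, tardiness=max(0,35-27)=8
Total tardiness = 34

34


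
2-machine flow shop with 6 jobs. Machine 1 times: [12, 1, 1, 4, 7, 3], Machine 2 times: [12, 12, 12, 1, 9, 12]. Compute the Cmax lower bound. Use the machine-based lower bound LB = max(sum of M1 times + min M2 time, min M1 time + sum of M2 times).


LB1 = sum(M1 times) + min(M2 times) = 28 + 1 = 29
LB2 = min(M1 times) + sum(M2 times) = 1 + 58 = 59
Lower bound = max(LB1, LB2) = max(29, 59) = 59

59


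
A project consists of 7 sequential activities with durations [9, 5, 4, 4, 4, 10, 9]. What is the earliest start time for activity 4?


Activity 4 starts after activities 1 through 3 complete.
Predecessor durations: [9, 5, 4]
ES = 9 + 5 + 4 = 18

18


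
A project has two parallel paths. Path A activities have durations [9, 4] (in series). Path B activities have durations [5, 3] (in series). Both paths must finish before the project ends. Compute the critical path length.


Path A total = 9 + 4 = 13
Path B total = 5 + 3 = 8
Critical path = longest path = max(13, 8) = 13

13


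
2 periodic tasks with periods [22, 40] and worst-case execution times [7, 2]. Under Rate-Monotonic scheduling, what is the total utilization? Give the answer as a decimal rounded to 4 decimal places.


Compute individual utilizations (exact fractions):
  Task 1: C/T = 7/22 (approx. 0.3182)
  Task 2: C/T = 2/40 = 1/20 (approx. 0.05)
Total utilization U = 7/22 + 1/20 = 81/220
Rounded to 4 decimal places: U = 0.3682
RM (Liu & Layland) bound for 2 tasks = 0.828427; compare with U = 81/220 (approx. 0.368182)
U <= bound, so schedulable by RM sufficient condition.

0.3682


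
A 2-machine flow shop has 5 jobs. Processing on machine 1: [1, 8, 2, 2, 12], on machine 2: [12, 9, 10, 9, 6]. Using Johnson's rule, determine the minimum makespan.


Apply Johnson's rule:
  Group 1 (a <= b): [(1, 1, 12), (3, 2, 10), (4, 2, 9), (2, 8, 9)]
  Group 2 (a > b): [(5, 12, 6)]
Optimal job order: [1, 3, 4, 2, 5]
Schedule:
  Job 1: M1 done at 1, M2 done at 13
  Job 3: M1 done at 3, M2 done at 23
  Job 4: M1 done at 5, M2 done at 32
  Job 2: M1 done at 13, M2 done at 41
  Job 5: M1 done at 25, M2 done at 47
Makespan = 47

47


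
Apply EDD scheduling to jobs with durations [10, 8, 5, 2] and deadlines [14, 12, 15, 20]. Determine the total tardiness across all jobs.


Sort by due date (EDD order): [(8, 12), (10, 14), (5, 15), (2, 20)]
Compute completion times and tardiness:
  Job 1: p=8, d=12, C=8, tardiness=max(0,8-12)=0
  Job 2: p=10, d=14, C=18, tardiness=max(0,18-14)=4
  Job 3: p=5, d=15, C=23, tardiness=max(0,23-15)=8
  Job 4: p=2, d=20, C=25, tardiness=max(0,25-20)=5
Total tardiness = 17

17


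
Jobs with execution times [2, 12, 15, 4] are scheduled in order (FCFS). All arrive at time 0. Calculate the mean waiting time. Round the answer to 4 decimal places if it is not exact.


FCFS order (as given): [2, 12, 15, 4]
Waiting times:
  Job 1: wait = 0
  Job 2: wait = 2
  Job 3: wait = 14
  Job 4: wait = 29
Sum of waiting times = 45
Average waiting time = 45/4 = 11.25

11.25


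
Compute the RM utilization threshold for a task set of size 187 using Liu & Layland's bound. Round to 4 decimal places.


Compute 2^(1/187) = 1.0037135476
Subtract 1: 1.0037135476 - 1 = 0.0037135476
Multiply by n: 187 * 0.0037135476 = 0.6944334012
Round to 4 dp: 0.6944

0.6944


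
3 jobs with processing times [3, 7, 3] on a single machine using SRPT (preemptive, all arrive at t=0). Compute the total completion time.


Since all jobs arrive at t=0, SRPT equals SPT ordering.
SPT order: [3, 3, 7]
Completion times:
  Job 1: p=3, C=3
  Job 2: p=3, C=6
  Job 3: p=7, C=13
Total completion time = 3 + 6 + 13 = 22

22


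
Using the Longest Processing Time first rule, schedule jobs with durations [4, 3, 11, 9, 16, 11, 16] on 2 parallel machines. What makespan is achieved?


Sort jobs in decreasing order (LPT): [16, 16, 11, 11, 9, 4, 3]
Assign each job to the least loaded machine:
  Machine 1: jobs [16, 11, 9], load = 36
  Machine 2: jobs [16, 11, 4, 3], load = 34
Makespan = max load = 36

36


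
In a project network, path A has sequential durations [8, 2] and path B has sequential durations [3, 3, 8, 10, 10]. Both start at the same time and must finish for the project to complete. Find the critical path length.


Path A total = 8 + 2 = 10
Path B total = 3 + 3 + 8 + 10 + 10 = 34
Critical path = longest path = max(10, 34) = 34

34


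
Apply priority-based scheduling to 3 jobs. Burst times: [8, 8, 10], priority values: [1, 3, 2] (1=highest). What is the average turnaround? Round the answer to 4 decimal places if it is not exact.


Sort by priority (ascending = highest first):
Order: [(1, 8), (2, 10), (3, 8)]
Completion times:
  Priority 1, burst=8, C=8
  Priority 2, burst=10, C=18
  Priority 3, burst=8, C=26
Average turnaround = 52/3 = 17.3333

17.3333


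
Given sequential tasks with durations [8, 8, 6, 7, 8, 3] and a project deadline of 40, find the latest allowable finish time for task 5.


LF(activity 5) = deadline - sum of successor durations
Successors: activities 6 through 6 with durations [3]
Sum of successor durations = 3
LF = 40 - 3 = 37

37


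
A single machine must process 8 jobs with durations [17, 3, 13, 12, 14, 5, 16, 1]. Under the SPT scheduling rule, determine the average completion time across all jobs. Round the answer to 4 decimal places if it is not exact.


Sort jobs by processing time (SPT order): [1, 3, 5, 12, 13, 14, 16, 17]
Compute completion times sequentially:
  Job 1: processing = 1, completes at 1
  Job 2: processing = 3, completes at 4
  Job 3: processing = 5, completes at 9
  Job 4: processing = 12, completes at 21
  Job 5: processing = 13, completes at 34
  Job 6: processing = 14, completes at 48
  Job 7: processing = 16, completes at 64
  Job 8: processing = 17, completes at 81
Sum of completion times = 262
Average completion time = 262/8 = 32.75

32.75


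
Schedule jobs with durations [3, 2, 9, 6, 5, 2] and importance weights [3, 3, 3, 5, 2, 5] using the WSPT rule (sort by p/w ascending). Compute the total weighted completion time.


Compute p/w ratios and sort ascending (WSPT): [(2, 5), (2, 3), (3, 3), (6, 5), (5, 2), (9, 3)]
Compute weighted completion times:
  Job (p=2,w=5): C=2, w*C=5*2=10
  Job (p=2,w=3): C=4, w*C=3*4=12
  Job (p=3,w=3): C=7, w*C=3*7=21
  Job (p=6,w=5): C=13, w*C=5*13=65
  Job (p=5,w=2): C=18, w*C=2*18=36
  Job (p=9,w=3): C=27, w*C=3*27=81
Total weighted completion time = 225

225


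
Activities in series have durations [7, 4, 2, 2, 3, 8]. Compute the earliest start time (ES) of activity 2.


Activity 2 starts after activities 1 through 1 complete.
Predecessor durations: [7]
ES = 7 = 7

7


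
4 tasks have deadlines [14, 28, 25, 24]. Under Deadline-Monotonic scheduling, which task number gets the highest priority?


Sort tasks by relative deadline (ascending):
  Task 1: deadline = 14
  Task 4: deadline = 24
  Task 3: deadline = 25
  Task 2: deadline = 28
Priority order (highest first): [1, 4, 3, 2]
Highest priority task = 1

1


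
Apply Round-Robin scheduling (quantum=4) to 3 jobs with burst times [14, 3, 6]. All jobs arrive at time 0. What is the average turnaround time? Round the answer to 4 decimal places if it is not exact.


Time quantum = 4
Execution trace:
  J1 runs 4 units, time = 4
  J2 runs 3 units, time = 7
  J3 runs 4 units, time = 11
  J1 runs 4 units, time = 15
  J3 runs 2 units, time = 17
  J1 runs 4 units, time = 21
  J1 runs 2 units, time = 23
Finish times: [23, 7, 17]
Average turnaround = 47/3 = 15.6667

15.6667


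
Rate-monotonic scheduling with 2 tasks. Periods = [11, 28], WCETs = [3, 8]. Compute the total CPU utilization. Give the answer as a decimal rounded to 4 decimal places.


Compute individual utilizations (exact fractions):
  Task 1: C/T = 3/11 (approx. 0.2727)
  Task 2: C/T = 8/28 = 2/7 (approx. 0.2857)
Total utilization U = 3/11 + 2/7 = 43/77
Rounded to 4 decimal places: U = 0.5584
RM (Liu & Layland) bound for 2 tasks = 0.828427; compare with U = 43/77 (approx. 0.558442)
U <= bound, so schedulable by RM sufficient condition.

0.5584


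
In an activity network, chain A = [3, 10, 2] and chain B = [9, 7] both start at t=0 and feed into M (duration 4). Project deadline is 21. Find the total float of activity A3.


Forward pass: ES(A3) = sum of predecessors on chain A = 13
EF = ES + duration = 13 + 2 = 15
Backward pass: LF(M) = deadline = 21; LS(M) = 21 - 4 = 17
LF(A3) = LS(M) - sum(successors on chain A) = 17 - 0 = 17
LS = LF - duration = 17 - 2 = 15
Total float = LS - ES = 15 - 13 = 2

2
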